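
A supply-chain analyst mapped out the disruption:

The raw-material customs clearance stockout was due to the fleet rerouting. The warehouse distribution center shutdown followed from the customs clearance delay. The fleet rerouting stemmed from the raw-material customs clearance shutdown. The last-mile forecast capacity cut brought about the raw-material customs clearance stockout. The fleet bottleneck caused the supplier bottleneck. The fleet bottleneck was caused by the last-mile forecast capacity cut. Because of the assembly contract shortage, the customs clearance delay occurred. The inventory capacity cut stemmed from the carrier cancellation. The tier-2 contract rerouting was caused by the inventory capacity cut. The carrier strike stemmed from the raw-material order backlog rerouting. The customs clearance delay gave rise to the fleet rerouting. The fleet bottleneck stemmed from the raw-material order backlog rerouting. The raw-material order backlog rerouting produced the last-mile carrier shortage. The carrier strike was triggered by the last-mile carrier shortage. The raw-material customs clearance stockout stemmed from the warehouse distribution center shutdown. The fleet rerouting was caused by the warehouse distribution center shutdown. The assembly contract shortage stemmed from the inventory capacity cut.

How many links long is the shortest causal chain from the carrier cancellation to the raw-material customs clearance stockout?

Shortest chain: the carrier cancellation → the inventory capacity cut → the assembly contract shortage → the customs clearance delay → the warehouse distribution center shutdown → the raw-material customs clearance stockout.

5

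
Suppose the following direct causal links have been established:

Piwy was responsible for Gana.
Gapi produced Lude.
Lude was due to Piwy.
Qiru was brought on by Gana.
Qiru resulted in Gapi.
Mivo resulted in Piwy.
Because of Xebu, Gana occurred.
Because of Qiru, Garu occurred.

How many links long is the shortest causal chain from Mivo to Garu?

4

Shortest chain: Mivo → Piwy → Gana → Qiru → Garu.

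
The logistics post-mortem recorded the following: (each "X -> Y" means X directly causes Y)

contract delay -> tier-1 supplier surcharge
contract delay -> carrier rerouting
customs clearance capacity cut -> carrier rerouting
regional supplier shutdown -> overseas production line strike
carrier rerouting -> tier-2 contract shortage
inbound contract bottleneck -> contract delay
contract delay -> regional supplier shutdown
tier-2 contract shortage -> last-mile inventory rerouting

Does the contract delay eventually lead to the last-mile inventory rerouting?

Yes

There is a causal chain: the contract delay → the carrier rerouting → the tier-2 contract shortage → the last-mile inventory rerouting.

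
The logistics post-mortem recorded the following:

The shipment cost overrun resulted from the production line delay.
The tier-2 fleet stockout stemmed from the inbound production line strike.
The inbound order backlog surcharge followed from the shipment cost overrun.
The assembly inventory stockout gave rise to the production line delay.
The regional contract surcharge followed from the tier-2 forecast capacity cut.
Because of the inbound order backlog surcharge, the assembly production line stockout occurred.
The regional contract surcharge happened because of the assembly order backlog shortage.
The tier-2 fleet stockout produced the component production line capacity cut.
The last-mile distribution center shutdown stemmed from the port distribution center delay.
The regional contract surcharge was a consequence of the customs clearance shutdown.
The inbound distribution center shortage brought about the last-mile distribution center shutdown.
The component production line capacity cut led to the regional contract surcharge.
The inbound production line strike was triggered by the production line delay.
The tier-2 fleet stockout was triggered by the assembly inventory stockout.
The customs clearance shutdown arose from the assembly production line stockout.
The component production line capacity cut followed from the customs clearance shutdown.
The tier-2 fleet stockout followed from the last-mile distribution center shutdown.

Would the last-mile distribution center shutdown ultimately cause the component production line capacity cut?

Yes

There is a causal chain: the last-mile distribution center shutdown → the tier-2 fleet stockout → the component production line capacity cut.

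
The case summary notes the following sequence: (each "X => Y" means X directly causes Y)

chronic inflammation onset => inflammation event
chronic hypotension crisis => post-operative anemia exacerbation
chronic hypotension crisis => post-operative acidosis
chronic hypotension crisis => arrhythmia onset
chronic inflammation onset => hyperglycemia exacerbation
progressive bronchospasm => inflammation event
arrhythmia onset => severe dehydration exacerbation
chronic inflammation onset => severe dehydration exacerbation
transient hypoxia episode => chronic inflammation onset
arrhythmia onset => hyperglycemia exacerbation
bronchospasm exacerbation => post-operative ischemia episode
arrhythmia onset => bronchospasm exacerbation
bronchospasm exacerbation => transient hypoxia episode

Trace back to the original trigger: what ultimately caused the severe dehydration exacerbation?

Tracing upstream from the severe dehydration exacerbation: the severe dehydration exacerbation ← the arrhythmia onset ← the chronic hypotension crisis.
The chronic hypotension crisis has no stated cause, so it is the root.

the chronic hypotension crisis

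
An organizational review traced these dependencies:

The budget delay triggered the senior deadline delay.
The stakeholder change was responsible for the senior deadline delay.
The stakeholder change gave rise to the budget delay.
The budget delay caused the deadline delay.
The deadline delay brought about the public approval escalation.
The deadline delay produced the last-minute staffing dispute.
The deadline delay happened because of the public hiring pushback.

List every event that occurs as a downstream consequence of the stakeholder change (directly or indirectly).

Direct effects: the budget delay, the senior deadline delay.
2 steps out: the deadline delay.
3 steps out: the public approval escalation, the last-minute staffing dispute.
Not reachable from it: the public hiring pushback.

the budget delay, the deadline delay, the last-minute staffing dispute, the public approval escalation, the senior deadline delay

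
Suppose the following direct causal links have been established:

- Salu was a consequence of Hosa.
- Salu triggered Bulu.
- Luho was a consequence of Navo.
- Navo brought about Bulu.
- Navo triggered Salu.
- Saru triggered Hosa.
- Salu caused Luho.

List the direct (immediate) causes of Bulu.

Navo, Salu

Upstream contributors include Saru, Hosa, but only Navo, Salu feed directly into Bulu.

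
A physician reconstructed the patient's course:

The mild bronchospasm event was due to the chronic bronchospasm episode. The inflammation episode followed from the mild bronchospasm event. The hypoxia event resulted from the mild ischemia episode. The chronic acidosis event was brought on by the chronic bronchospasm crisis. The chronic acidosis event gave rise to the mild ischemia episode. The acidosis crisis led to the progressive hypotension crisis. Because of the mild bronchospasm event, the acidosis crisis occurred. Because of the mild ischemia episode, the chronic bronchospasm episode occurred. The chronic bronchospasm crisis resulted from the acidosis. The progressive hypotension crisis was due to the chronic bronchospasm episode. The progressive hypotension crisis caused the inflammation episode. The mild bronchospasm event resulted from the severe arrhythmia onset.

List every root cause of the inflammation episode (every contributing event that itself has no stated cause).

Tracing upstream from the inflammation episode: the inflammation episode ← the mild bronchospasm event ← the chronic bronchospasm episode ← the mild ischemia episode ← the chronic acidosis event ← the chronic bronchospasm crisis ← the acidosis.
A separate upstream branch: the inflammation episode ← the mild bronchospasm event ← the severe arrhythmia onset.
Each of those chain origins has no stated cause.

the acidosis, the severe arrhythmia onset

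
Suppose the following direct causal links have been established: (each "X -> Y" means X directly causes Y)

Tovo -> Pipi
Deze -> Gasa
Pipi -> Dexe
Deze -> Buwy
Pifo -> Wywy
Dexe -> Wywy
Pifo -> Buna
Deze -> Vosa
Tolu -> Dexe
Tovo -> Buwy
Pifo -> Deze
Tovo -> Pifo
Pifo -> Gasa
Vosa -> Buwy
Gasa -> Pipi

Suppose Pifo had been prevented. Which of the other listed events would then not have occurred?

Downstream of Pifo: Deze, Buna, Gasa, Pipi, Dexe, Wywy, Vosa, Buwy.
Of those, still caused via another path: Pipi, Dexe, Wywy, Buwy.
The remainder have no surviving cause.

Buna, Deze, Gasa, Vosa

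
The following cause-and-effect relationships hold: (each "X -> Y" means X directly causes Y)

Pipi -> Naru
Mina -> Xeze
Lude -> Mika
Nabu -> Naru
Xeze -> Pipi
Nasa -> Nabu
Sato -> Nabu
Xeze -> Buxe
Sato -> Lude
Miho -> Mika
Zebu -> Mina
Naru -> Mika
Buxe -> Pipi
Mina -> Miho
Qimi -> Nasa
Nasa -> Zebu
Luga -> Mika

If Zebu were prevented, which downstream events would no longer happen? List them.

Downstream of Zebu: Mina, Xeze, Buxe, Pipi, Miho, Naru, Mika.
Of those, still caused via another path: Naru, Mika.
The remainder have no surviving cause.

Buxe, Miho, Mina, Pipi, Xeze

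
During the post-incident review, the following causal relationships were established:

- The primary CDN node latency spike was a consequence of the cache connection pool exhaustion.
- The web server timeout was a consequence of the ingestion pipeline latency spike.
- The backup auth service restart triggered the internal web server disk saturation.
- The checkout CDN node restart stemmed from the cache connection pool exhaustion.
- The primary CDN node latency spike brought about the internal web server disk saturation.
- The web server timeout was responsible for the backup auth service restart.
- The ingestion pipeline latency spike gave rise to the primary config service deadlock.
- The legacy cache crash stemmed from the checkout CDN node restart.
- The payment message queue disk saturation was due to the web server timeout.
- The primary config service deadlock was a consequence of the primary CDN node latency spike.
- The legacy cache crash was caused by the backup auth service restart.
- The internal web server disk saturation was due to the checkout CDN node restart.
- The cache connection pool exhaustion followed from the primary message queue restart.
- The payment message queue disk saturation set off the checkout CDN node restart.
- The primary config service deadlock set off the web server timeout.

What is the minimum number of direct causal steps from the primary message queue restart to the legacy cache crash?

3

Shortest chain: the primary message queue restart → the cache connection pool exhaustion → the checkout CDN node restart → the legacy cache crash.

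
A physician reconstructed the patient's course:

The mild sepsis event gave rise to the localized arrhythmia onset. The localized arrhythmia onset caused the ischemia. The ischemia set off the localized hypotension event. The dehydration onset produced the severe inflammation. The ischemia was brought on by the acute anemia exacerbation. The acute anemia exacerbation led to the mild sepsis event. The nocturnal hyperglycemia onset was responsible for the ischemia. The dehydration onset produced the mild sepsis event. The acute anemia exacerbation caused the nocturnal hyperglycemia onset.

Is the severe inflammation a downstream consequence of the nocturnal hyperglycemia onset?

No

The nocturnal hyperglycemia onset leads to the ischemia, the localized hypotension event; the severe inflammation is not among them.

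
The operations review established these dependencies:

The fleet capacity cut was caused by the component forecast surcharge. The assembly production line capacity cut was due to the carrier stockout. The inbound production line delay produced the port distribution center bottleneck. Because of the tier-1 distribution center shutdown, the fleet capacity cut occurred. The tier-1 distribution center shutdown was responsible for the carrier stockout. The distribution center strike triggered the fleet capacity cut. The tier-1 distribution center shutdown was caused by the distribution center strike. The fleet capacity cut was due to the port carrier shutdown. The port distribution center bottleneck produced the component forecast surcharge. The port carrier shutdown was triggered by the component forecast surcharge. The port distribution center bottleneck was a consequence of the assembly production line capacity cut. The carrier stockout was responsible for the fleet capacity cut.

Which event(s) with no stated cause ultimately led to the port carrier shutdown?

the distribution center strike, the inbound production line delay

Tracing upstream from the port carrier shutdown: the port carrier shutdown ← the component forecast surcharge ← the port distribution center bottleneck ← the assembly production line capacity cut ← the carrier stockout ← the tier-1 distribution center shutdown ← the distribution center strike.
A separate upstream branch: the port carrier shutdown ← the component forecast surcharge ← the port distribution center bottleneck ← the inbound production line delay.
Each of those chain origins has no stated cause.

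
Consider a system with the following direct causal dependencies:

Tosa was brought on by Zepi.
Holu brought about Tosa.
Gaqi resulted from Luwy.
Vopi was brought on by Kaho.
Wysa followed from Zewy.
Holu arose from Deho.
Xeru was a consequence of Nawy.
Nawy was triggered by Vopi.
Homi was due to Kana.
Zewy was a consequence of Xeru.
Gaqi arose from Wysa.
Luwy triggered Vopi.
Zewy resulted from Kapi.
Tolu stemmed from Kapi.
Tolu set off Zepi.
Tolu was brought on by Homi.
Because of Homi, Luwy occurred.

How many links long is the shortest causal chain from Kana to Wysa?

7

Shortest chain: Kana → Homi → Luwy → Vopi → Nawy → Xeru → Zewy → Wysa.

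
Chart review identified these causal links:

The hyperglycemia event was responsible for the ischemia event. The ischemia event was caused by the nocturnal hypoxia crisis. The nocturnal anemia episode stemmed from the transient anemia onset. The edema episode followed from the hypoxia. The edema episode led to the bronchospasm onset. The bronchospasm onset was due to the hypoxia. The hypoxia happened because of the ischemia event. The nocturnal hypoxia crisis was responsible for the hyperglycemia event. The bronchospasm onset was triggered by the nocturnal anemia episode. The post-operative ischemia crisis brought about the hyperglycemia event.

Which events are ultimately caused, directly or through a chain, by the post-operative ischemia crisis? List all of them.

Direct effects: the hyperglycemia event.
2 steps out: the ischemia event.
3 steps out: the hypoxia.
4 steps out: the edema episode, the bronchospasm onset.
Not reachable from it: the nocturnal hypoxia crisis, the transient anemia onset, the nocturnal anemia episode.

the bronchospasm onset, the edema episode, the hyperglycemia event, the hypoxia, the ischemia event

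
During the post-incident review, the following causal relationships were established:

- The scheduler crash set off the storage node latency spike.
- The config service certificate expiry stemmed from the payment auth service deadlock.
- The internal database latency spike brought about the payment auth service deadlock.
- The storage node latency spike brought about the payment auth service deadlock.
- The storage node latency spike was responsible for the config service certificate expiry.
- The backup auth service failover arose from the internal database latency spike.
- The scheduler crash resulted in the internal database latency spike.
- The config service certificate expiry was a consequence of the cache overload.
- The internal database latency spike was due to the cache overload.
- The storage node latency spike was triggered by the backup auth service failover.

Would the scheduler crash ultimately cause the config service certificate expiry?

Yes

There is a causal chain: the scheduler crash → the storage node latency spike → the config service certificate expiry.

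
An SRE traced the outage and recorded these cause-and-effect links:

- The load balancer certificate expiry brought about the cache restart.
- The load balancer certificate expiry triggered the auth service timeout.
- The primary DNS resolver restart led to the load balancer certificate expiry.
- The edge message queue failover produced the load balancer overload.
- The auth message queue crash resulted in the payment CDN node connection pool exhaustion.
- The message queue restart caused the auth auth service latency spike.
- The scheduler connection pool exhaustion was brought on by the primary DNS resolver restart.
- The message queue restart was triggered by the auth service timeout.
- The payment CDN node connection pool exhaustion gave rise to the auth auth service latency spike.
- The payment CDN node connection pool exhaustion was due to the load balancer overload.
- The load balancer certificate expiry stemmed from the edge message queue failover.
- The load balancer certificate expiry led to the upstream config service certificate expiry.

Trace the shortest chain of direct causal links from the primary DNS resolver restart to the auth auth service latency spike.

the primary DNS resolver restart → the load balancer certificate expiry → the auth service timeout → the message queue restart → the auth auth service latency spike

the primary DNS resolver restart → the load balancer certificate expiry
the load balancer certificate expiry → the auth service timeout
the auth service timeout → the message queue restart
the message queue restart → the auth auth service latency spike
Length: 4 steps.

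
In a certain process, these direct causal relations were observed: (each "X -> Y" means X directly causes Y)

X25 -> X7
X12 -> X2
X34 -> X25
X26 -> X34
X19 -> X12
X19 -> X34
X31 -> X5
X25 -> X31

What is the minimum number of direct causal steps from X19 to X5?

Shortest chain: X19 → X34 → X25 → X31 → X5.

4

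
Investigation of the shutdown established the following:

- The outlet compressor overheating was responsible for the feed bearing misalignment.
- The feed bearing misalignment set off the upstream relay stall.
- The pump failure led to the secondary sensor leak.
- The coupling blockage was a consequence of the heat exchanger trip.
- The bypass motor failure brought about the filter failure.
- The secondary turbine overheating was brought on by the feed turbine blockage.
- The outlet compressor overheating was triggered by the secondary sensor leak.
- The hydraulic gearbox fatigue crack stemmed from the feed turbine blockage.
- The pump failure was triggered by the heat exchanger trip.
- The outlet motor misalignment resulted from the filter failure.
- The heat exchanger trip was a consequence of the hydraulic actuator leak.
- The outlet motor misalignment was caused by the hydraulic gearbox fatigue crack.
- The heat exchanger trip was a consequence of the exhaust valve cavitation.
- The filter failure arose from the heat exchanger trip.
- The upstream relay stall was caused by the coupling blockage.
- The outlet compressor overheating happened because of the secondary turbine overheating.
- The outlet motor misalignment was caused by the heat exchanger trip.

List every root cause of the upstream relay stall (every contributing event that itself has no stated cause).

Tracing upstream from the upstream relay stall: the upstream relay stall ← the feed bearing misalignment ← the outlet compressor overheating ← the secondary turbine overheating ← the feed turbine blockage.
A separate upstream branch: the upstream relay stall ← the coupling blockage ← the heat exchanger trip ← the exhaust valve cavitation.
A separate upstream branch: the upstream relay stall ← the coupling blockage ← the heat exchanger trip ← the hydraulic actuator leak.
Each of those chain origins has no stated cause.

the exhaust valve cavitation, the feed turbine blockage, the hydraulic actuator leak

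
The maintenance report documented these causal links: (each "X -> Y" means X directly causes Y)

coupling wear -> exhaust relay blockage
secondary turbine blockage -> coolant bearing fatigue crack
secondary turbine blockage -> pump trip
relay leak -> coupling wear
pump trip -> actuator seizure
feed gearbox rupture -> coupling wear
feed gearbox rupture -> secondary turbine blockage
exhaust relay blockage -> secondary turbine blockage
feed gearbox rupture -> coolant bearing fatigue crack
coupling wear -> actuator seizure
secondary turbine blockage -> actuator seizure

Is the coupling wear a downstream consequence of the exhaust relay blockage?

No

The exhaust relay blockage leads to the secondary turbine blockage, the coolant bearing fatigue crack, the pump trip, the actuator seizure; the coupling wear is not among them.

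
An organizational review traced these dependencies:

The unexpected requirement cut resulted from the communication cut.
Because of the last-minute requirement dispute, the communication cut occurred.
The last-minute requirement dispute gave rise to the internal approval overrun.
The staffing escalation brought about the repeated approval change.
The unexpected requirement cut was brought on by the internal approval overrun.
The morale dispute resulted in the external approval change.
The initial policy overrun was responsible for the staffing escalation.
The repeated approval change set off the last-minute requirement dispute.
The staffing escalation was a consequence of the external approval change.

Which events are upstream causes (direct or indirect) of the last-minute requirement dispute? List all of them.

the external approval change, the initial policy overrun, the morale dispute, the repeated approval change, the staffing escalation

Immediate cause of the last-minute requirement dispute: the repeated approval change.
Further upstream: the morale dispute, the external approval change, the staffing escalation, the initial policy overrun.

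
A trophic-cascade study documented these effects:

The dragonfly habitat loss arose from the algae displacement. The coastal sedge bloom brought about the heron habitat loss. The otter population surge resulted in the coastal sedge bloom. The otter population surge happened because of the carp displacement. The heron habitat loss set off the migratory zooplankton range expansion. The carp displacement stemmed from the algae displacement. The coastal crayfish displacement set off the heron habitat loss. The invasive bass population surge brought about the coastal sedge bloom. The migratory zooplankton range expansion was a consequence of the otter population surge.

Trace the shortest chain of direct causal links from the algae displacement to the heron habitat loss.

the algae displacement → the carp displacement
the carp displacement → the otter population surge
the otter population surge → the coastal sedge bloom
the coastal sedge bloom → the heron habitat loss
Length: 4 steps.

the algae displacement → the carp displacement → the otter population surge → the coastal sedge bloom → the heron habitat loss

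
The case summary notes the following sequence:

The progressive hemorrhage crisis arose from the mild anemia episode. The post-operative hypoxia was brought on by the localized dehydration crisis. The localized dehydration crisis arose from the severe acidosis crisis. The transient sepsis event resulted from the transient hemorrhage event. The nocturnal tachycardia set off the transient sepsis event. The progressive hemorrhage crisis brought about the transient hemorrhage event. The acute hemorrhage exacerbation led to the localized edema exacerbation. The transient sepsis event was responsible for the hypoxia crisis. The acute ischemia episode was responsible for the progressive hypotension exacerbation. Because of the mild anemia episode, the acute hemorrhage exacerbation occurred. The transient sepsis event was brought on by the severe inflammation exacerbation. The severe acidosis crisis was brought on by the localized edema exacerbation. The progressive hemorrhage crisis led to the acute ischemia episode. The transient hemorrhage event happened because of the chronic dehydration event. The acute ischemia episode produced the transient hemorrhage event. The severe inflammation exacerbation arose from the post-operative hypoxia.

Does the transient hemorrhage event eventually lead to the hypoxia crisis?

There is a causal chain: the transient hemorrhage event → the transient sepsis event → the hypoxia crisis.

Yes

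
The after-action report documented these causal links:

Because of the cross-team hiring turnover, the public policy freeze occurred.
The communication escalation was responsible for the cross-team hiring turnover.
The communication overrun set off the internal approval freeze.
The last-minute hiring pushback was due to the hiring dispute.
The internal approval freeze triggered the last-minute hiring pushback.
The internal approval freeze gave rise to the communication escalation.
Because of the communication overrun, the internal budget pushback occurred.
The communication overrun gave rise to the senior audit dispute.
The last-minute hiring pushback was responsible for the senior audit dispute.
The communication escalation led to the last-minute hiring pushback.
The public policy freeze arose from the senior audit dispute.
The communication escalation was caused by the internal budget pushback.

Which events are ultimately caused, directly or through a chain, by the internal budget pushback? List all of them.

the communication escalation, the cross-team hiring turnover, the last-minute hiring pushback, the public policy freeze, the senior audit dispute

Direct effects: the communication escalation.
2 steps out: the last-minute hiring pushback, the cross-team hiring turnover.
3 steps out: the senior audit dispute, the public policy freeze.
Not reachable from it: the communication overrun, the internal approval freeze, the hiring dispute.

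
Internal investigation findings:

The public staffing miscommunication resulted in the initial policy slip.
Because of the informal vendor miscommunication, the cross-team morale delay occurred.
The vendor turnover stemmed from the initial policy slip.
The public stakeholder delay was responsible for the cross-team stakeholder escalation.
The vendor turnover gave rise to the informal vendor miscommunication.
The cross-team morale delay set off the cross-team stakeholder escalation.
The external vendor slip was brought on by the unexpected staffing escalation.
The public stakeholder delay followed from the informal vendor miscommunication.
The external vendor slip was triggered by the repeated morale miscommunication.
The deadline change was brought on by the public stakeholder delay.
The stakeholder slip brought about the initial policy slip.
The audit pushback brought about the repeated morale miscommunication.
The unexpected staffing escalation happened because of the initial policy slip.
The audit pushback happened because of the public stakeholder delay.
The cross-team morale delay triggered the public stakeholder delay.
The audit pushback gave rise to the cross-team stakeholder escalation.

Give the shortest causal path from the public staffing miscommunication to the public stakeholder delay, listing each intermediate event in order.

the public staffing miscommunication → the initial policy slip
the initial policy slip → the vendor turnover
the vendor turnover → the informal vendor miscommunication
the informal vendor miscommunication → the public stakeholder delay
Length: 4 steps.

the public staffing miscommunication → the initial policy slip → the vendor turnover → the informal vendor miscommunication → the public stakeholder delay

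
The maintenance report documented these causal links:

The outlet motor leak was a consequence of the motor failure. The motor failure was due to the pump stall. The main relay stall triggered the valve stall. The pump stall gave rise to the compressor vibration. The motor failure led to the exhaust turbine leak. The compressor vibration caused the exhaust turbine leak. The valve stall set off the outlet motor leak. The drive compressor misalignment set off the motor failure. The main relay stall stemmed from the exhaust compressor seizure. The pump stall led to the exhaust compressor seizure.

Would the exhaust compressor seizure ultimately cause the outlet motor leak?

There is a causal chain: the exhaust compressor seizure → the main relay stall → the valve stall → the outlet motor leak.

Yes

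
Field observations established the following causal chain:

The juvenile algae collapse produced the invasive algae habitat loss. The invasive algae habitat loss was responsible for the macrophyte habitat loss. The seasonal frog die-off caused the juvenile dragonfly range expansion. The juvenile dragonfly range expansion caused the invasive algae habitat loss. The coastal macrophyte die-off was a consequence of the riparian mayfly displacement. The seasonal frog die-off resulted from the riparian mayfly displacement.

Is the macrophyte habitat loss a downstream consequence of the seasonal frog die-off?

There is a causal chain: the seasonal frog die-off → the juvenile dragonfly range expansion → the invasive algae habitat loss → the macrophyte habitat loss.

Yes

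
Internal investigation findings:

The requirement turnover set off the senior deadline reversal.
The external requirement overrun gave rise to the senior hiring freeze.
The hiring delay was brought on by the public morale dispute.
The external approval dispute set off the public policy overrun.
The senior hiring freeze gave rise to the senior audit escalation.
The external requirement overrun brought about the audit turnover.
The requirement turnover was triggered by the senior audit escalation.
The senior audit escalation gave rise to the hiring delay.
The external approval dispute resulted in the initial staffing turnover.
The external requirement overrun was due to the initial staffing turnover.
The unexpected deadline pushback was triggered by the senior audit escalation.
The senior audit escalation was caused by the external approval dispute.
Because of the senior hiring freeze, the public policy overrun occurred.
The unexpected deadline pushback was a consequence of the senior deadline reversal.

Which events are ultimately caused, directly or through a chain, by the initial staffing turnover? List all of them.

the audit turnover, the external requirement overrun, the hiring delay, the public policy overrun, the requirement turnover, the senior audit escalation, the senior deadline reversal, the senior hiring freeze, the unexpected deadline pushback

Direct effects: the external requirement overrun.
2 steps out: the senior hiring freeze, the audit turnover.
3 steps out: the public policy overrun, the senior audit escalation.
4 steps out: the hiring delay, the requirement turnover, the unexpected deadline pushback.
5 steps out: the senior deadline reversal.
Not reachable from it: the external approval dispute, the public morale dispute.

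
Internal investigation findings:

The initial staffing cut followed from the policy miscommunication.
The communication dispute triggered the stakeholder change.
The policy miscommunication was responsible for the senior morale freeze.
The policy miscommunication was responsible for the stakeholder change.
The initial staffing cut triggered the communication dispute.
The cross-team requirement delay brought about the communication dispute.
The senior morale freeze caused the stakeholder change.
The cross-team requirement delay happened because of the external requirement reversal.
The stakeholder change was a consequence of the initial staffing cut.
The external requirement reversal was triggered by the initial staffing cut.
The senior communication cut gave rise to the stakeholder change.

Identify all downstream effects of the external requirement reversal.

Direct effects: the cross-team requirement delay.
2 steps out: the communication dispute.
3 steps out: the stakeholder change.
Not reachable from it: the policy miscommunication, the senior communication cut, the senior morale freeze, the initial staffing cut.

the communication dispute, the cross-team requirement delay, the stakeholder change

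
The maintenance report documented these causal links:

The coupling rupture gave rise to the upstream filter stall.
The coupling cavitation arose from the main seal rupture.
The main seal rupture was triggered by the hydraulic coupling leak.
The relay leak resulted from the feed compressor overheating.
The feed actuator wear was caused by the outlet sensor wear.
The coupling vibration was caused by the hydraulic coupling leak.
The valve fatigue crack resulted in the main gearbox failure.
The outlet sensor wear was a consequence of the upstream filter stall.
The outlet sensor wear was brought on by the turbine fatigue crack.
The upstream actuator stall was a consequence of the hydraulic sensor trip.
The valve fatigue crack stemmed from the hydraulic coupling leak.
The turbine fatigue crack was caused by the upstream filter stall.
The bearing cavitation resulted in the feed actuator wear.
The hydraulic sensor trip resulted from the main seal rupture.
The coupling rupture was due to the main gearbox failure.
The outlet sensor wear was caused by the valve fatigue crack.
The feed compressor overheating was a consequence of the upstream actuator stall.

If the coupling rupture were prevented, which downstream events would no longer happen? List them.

Downstream of the coupling rupture: the upstream filter stall, the turbine fatigue crack, the outlet sensor wear, the feed actuator wear.
Of those, still caused via another path: the outlet sensor wear, the feed actuator wear.
The remainder have no surviving cause.

the turbine fatigue crack, the upstream filter stall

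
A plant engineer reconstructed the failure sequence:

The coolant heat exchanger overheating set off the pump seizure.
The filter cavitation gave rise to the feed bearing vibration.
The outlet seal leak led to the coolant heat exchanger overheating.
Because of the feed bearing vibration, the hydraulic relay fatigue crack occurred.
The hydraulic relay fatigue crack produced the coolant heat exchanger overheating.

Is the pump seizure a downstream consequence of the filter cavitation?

There is a causal chain: the filter cavitation → the feed bearing vibration → the hydraulic relay fatigue crack → the coolant heat exchanger overheating → the pump seizure.

Yes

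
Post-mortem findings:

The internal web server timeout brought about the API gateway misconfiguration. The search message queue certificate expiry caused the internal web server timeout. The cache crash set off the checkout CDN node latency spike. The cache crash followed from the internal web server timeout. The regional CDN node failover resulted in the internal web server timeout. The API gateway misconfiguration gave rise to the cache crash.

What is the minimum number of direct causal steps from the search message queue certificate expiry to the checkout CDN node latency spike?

Shortest chain: the search message queue certificate expiry → the internal web server timeout → the cache crash → the checkout CDN node latency spike.

3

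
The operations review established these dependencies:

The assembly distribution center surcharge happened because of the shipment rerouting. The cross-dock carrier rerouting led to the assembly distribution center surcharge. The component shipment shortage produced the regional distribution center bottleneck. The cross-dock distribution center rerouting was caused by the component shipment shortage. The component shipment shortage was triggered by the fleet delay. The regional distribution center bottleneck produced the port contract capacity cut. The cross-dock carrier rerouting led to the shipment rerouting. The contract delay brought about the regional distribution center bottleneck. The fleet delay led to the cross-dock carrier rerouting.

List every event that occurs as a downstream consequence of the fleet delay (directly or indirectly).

the assembly distribution center surcharge, the component shipment shortage, the cross-dock carrier rerouting, the cross-dock distribution center rerouting, the port contract capacity cut, the regional distribution center bottleneck, the shipment rerouting

Direct effects: the cross-dock carrier rerouting, the component shipment shortage.
2 steps out: the shipment rerouting, the assembly distribution center surcharge, the regional distribution center bottleneck, the cross-dock distribution center rerouting.
3 steps out: the port contract capacity cut.
Not reachable from it: the contract delay.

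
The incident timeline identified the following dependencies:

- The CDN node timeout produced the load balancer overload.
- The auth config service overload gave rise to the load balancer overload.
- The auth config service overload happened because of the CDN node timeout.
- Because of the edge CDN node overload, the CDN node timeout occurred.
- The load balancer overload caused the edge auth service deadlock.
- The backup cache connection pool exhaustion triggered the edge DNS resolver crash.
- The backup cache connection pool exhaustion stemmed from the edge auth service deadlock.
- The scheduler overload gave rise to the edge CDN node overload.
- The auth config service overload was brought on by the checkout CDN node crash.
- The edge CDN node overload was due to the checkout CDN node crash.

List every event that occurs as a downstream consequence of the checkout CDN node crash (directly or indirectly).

Direct effects: the edge CDN node overload, the auth config service overload.
2 steps out: the CDN node timeout, the load balancer overload.
3 steps out: the edge auth service deadlock.
4 steps out: the backup cache connection pool exhaustion.
5 steps out: the edge DNS resolver crash.
Not reachable from it: the scheduler overload.

the CDN node timeout, the auth config service overload, the backup cache connection pool exhaustion, the edge CDN node overload, the edge DNS resolver crash, the edge auth service deadlock, the load balancer overload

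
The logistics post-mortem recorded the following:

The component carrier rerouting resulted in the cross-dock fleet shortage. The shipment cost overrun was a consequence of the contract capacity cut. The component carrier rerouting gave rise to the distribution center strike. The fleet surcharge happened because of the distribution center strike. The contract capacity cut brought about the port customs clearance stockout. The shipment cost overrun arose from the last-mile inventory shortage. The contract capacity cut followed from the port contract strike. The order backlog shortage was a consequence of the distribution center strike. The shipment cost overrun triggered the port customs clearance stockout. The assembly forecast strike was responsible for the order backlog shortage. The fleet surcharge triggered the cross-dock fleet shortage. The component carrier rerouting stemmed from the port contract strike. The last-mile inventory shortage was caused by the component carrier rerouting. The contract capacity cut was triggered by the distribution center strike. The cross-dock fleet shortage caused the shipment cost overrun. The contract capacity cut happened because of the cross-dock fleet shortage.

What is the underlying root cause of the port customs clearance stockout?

the port contract strike

Tracing upstream from the port customs clearance stockout: the port customs clearance stockout ← the contract capacity cut ← the port contract strike.
The port contract strike has no stated cause, so it is the root.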